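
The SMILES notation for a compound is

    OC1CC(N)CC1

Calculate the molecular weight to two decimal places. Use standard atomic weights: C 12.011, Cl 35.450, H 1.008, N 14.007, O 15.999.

First, the molecular formula is C5H11NO (counting implicit H from valence).
  C: 5 × 12.011 = 60.055
  H: 11 × 1.008 = 11.088
  N: 1 × 14.007 = 14.007
  O: 1 × 15.999 = 15.999
Sum: 5×12.011 + 11×1.008 + 1×14.007 + 1×15.999 = 101.149 → 101.15 g/mol.

101.15 g/mol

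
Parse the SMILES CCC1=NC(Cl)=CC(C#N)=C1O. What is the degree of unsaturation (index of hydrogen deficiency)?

Molecular formula: C8H7ClN2O.
DoU = (2C + 2 + N − H − X) / 2, where X is the halogen count and O/S are ignored.
    = (2·8 + 2 + 2 − 7 − 1) / 2 = 12 / 2 = 6.

6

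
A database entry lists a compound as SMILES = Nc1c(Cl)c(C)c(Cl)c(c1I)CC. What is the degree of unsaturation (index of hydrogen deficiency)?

4

Molecular formula: C9H10Cl2IN.
DoU = (2C + 2 + N − H − X) / 2, where X is the halogen count and O/S are ignored.
    = (2·9 + 2 + 1 − 10 − 3) / 2 = 8 / 2 = 4.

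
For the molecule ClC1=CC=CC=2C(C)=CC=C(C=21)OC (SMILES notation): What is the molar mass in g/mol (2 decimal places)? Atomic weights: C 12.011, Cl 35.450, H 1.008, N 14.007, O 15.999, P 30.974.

First, the molecular formula is C12H11ClO (counting implicit H from valence).
  C: 12 × 12.011 = 144.132
  Cl: 1 × 35.450 = 35.450
  H: 11 × 1.008 = 11.088
  O: 1 × 15.999 = 15.999
Sum: 12×12.011 + 1×35.450 + 11×1.008 + 1×15.999 = 206.669 → 206.67 g/mol.

206.67 g/mol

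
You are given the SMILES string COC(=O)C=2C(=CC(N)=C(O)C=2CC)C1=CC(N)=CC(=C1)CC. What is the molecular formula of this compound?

Walk through each heavy atom and fill implicit hydrogens from standard valence (C 4, N 3, O 2, S 2, halogen 1):
  atom 1: C, bond orders sum to 1 (valence 4) → 3 H
  atom 2: O, bond orders sum to 2 (valence 2) → 0 H
  atom 3: C, bond orders sum to 4 (valence 4) → 0 H
  atom 4: O, bond orders sum to 2 (valence 2) → 0 H
  atom 5: C, bond orders sum to 4 (valence 4) → 0 H
  atom 6: C, bond orders sum to 4 (valence 4) → 0 H
  atom 7: C, bond orders sum to 3 (valence 4) → 1 H
  atom 8: C, bond orders sum to 4 (valence 4) → 0 H
  atom 9: N, bond orders sum to 1 (valence 3) → 2 H
  atom 10: C, bond orders sum to 4 (valence 4) → 0 H
  atom 11: O, bond orders sum to 1 (valence 2) → 1 H
  atom 12: C, bond orders sum to 4 (valence 4) → 0 H
  atom 13: C, bond orders sum to 2 (valence 4) → 2 H
  atom 14: C, bond orders sum to 1 (valence 4) → 3 H
  atom 15: C, bond orders sum to 4 (valence 4) → 0 H
  atom 16: C, bond orders sum to 3 (valence 4) → 1 H
  atom 17: C, bond orders sum to 4 (valence 4) → 0 H
  atom 18: N, bond orders sum to 1 (valence 3) → 2 H
  atom 19: C, bond orders sum to 3 (valence 4) → 1 H
  atom 20: C, bond orders sum to 4 (valence 4) → 0 H
  atom 21: C, bond orders sum to 3 (valence 4) → 1 H
  atom 22: C, bond orders sum to 2 (valence 4) → 2 H
  atom 23: C, bond orders sum to 1 (valence 4) → 3 H
Totals → C:18, H:22, N:2, O:3.

C18H22N2O3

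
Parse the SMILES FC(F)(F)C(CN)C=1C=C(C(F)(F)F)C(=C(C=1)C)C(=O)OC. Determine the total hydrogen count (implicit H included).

13

Walk through each heavy atom and fill implicit hydrogens from standard valence (C 4, N 3, O 2, S 2, halogen 1):
  atom 1: F (halogen, monovalent) → 0 H
  atom 2: C, bond orders sum to 4 (valence 4) → 0 H
  atom 3: F (halogen, monovalent) → 0 H
  atom 4: F (halogen, monovalent) → 0 H
  atom 5: C, bond orders sum to 3 (valence 4) → 1 H
  atom 6: C, bond orders sum to 2 (valence 4) → 2 H
  atom 7: N, bond orders sum to 1 (valence 3) → 2 H
  atom 8: C, bond orders sum to 4 (valence 4) → 0 H
  atom 9: C, bond orders sum to 3 (valence 4) → 1 H
  atom 10: C, bond orders sum to 4 (valence 4) → 0 H
  atom 11: C, bond orders sum to 4 (valence 4) → 0 H
  atom 12: F (halogen, monovalent) → 0 H
  atom 13: F (halogen, monovalent) → 0 H
  atom 14: F (halogen, monovalent) → 0 H
  atom 15: C, bond orders sum to 4 (valence 4) → 0 H
  atom 16: C, bond orders sum to 4 (valence 4) → 0 H
  atom 17: C, bond orders sum to 3 (valence 4) → 1 H
  atom 18: C, bond orders sum to 1 (valence 4) → 3 H
  atom 19: C, bond orders sum to 4 (valence 4) → 0 H
  atom 20: O, bond orders sum to 2 (valence 2) → 0 H
  atom 21: O, bond orders sum to 2 (valence 2) → 0 H
  atom 22: C, bond orders sum to 1 (valence 4) → 3 H
Total hydrogens: 13.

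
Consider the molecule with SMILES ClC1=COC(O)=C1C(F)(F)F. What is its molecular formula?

Walk through each heavy atom and fill implicit hydrogens from standard valence (C 4, N 3, O 2, S 2, halogen 1):
  atom 1: Cl (halogen, monovalent) → 0 H
  atom 2: C, bond orders sum to 4 (valence 4) → 0 H
  atom 3: C, bond orders sum to 3 (valence 4) → 1 H
  atom 4: O, bond orders sum to 2 (valence 2) → 0 H
  atom 5: C, bond orders sum to 4 (valence 4) → 0 H
  atom 6: O, bond orders sum to 1 (valence 2) → 1 H
  atom 7: C, bond orders sum to 4 (valence 4) → 0 H
  atom 8: C, bond orders sum to 4 (valence 4) → 0 H
  atom 9: F (halogen, monovalent) → 0 H
  atom 10: F (halogen, monovalent) → 0 H
  atom 11: F (halogen, monovalent) → 0 H
Totals → C:5, H:2, Cl:1, F:3, O:2.

C5H2ClF3O2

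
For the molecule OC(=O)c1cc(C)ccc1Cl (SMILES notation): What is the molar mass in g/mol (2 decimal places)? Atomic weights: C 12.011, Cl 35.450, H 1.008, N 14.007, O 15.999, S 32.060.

First, the molecular formula is C8H7ClO2 (counting implicit H from valence).
  C: 8 × 12.011 = 96.088
  Cl: 1 × 35.450 = 35.450
  H: 7 × 1.008 = 7.056
  O: 2 × 15.999 = 31.998
Sum: 8×12.011 + 1×35.450 + 7×1.008 + 2×15.999 = 170.592 → 170.59 g/mol.

170.59 g/mol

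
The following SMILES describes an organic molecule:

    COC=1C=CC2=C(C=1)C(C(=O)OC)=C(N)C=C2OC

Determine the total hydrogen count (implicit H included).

15

Walk through each heavy atom and fill implicit hydrogens from standard valence (C 4, N 3, O 2, S 2, halogen 1):
  atom 1: C, bond orders sum to 1 (valence 4) → 3 H
  atom 2: O, bond orders sum to 2 (valence 2) → 0 H
  atom 3: C, bond orders sum to 4 (valence 4) → 0 H
  atom 4: C, bond orders sum to 3 (valence 4) → 1 H
  atom 5: C, bond orders sum to 3 (valence 4) → 1 H
  atom 6: C, bond orders sum to 4 (valence 4) → 0 H
  atom 7: C, bond orders sum to 4 (valence 4) → 0 H
  atom 8: C, bond orders sum to 3 (valence 4) → 1 H
  atom 9: C, bond orders sum to 4 (valence 4) → 0 H
  atom 10: C, bond orders sum to 4 (valence 4) → 0 H
  atom 11: O, bond orders sum to 2 (valence 2) → 0 H
  atom 12: O, bond orders sum to 2 (valence 2) → 0 H
  atom 13: C, bond orders sum to 1 (valence 4) → 3 H
  atom 14: C, bond orders sum to 4 (valence 4) → 0 H
  atom 15: N, bond orders sum to 1 (valence 3) → 2 H
  atom 16: C, bond orders sum to 3 (valence 4) → 1 H
  atom 17: C, bond orders sum to 4 (valence 4) → 0 H
  atom 18: O, bond orders sum to 2 (valence 2) → 0 H
  atom 19: C, bond orders sum to 1 (valence 4) → 3 H
Total hydrogens: 15.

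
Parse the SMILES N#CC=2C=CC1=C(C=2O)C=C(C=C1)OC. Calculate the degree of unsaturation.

9

Degree of unsaturation = (number of rings) + (number of π bonds).
Ring closures in the SMILES: 2.
π bonds: 5 double bonds (each 1 DoU), 1 triple bond (each 2 DoU) → 7 DoU from unsaturation.
Total DoU = 2 + 7 = 9.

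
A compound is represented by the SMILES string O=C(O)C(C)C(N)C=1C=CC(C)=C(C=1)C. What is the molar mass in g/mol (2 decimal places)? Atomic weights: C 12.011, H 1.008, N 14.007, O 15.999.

First, the molecular formula is C12H17NO2 (counting implicit H from valence).
  C: 12 × 12.011 = 144.132
  H: 17 × 1.008 = 17.136
  N: 1 × 14.007 = 14.007
  O: 2 × 15.999 = 31.998
Sum: 12×12.011 + 17×1.008 + 1×14.007 + 2×15.999 = 207.273 → 207.27 g/mol.

207.27 g/mol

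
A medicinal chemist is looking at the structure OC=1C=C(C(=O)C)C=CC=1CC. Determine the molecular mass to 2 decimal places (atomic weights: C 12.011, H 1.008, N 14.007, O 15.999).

164.20 g/mol

First, the molecular formula is C10H12O2 (counting implicit H from valence).
  C: 10 × 12.011 = 120.110
  H: 12 × 1.008 = 12.096
  O: 2 × 15.999 = 31.998
Sum: 10×12.011 + 12×1.008 + 2×15.999 = 164.204 → 164.20 g/mol.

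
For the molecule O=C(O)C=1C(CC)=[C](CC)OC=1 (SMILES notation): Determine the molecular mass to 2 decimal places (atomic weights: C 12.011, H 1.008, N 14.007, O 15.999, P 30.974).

First, the molecular formula is C9H12O3 (counting implicit H from valence).
  C: 9 × 12.011 = 108.099
  H: 12 × 1.008 = 12.096
  O: 3 × 15.999 = 47.997
Sum: 9×12.011 + 12×1.008 + 3×15.999 = 168.192 → 168.19 g/mol.

168.19 g/mol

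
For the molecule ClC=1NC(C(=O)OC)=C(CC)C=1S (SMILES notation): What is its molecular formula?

Walk through each heavy atom and fill implicit hydrogens from standard valence (C 4, N 3, O 2, S 2, halogen 1):
  atom 1: Cl (halogen, monovalent) → 0 H
  atom 2: C, bond orders sum to 4 (valence 4) → 0 H
  atom 3: N, bond orders sum to 2 (valence 3) → 1 H
  atom 4: C, bond orders sum to 4 (valence 4) → 0 H
  atom 5: C, bond orders sum to 4 (valence 4) → 0 H
  atom 6: O, bond orders sum to 2 (valence 2) → 0 H
  atom 7: O, bond orders sum to 2 (valence 2) → 0 H
  atom 8: C, bond orders sum to 1 (valence 4) → 3 H
  atom 9: C, bond orders sum to 4 (valence 4) → 0 H
  atom 10: C, bond orders sum to 2 (valence 4) → 2 H
  atom 11: C, bond orders sum to 1 (valence 4) → 3 H
  atom 12: C, bond orders sum to 4 (valence 4) → 0 H
  atom 13: S, bond orders sum to 1 (valence 2) → 1 H
Totals → C:8, H:10, Cl:1, N:1, O:2, S:1.
In Hill order: C8H10ClNO2S.

C8H10ClNO2S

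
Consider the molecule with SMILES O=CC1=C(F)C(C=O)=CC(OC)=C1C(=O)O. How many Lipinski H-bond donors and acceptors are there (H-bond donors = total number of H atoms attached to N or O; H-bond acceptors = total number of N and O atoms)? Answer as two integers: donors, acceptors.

1, 5

Donors: find every N or O and count the H atoms it carries.
  atom 1 (O): bond orders sum to 2 → 0 H
  atom 8 (O): bond orders sum to 2 → 0 H
  atom 11 (O): bond orders sum to 2 → 0 H
  atom 15 (O): bond orders sum to 2 → 0 H
  atom 16 (O): bond orders sum to 1 → 1 H
Lipinski HBD = 1.
Acceptors: N atoms = 0, O atoms = 5 → HBA = 5.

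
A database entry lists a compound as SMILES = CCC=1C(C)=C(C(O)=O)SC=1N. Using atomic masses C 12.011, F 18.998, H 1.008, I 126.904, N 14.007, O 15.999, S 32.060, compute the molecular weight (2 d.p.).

185.24 g/mol

First, the molecular formula is C8H11NO2S (counting implicit H from valence).
  C: 8 × 12.011 = 96.088
  H: 11 × 1.008 = 11.088
  N: 1 × 14.007 = 14.007
  O: 2 × 15.999 = 31.998
  S: 1 × 32.060 = 32.060
Sum: 8×12.011 + 11×1.008 + 1×14.007 + 2×15.999 + 1×32.060 = 185.241 → 185.24 g/mol.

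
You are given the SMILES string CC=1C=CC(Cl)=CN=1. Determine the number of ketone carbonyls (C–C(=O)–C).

0

Scan the SMILES for the ketone motif — none present.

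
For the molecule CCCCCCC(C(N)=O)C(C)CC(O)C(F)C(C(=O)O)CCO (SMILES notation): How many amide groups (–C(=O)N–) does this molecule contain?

1

The amide motif appears at heavy-atom position 8 in the SMILES.
Other groups present: 1 carboxylic acid, 2 hydroxyl.
Amide count: 1.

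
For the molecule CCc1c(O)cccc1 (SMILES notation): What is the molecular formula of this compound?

C8H10O

Walk through each heavy atom and fill implicit hydrogens from standard valence (C 4, N 3, O 2, S 2, halogen 1); for lowercase aromatic atoms, an aromatic c carries 1 H when it has two neighbours and 0 H with three, and aromatic n carries 0 H:
  atom 1: C, bond orders sum to 1 (valence 4) → 3 H
  atom 2: C, bond orders sum to 2 (valence 4) → 2 H
  atom 3: aromatic c, 3 neighbours → 0 H
  atom 4: aromatic c, 3 neighbours → 0 H
  atom 5: O, bond orders sum to 1 (valence 2) → 1 H
  atom 6: aromatic c, 2 neighbours → 1 H
  atom 7: aromatic c, 2 neighbours → 1 H
  atom 8: aromatic c, 2 neighbours → 1 H
  atom 9: aromatic c, 2 neighbours → 1 H
Totals → C:8, H:10, O:1.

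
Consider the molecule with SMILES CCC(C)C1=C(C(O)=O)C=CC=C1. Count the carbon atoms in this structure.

Count every carbon token in the SMILES (each C, including those in ring-closure positions and inside branches).
Carbon count: 11.

11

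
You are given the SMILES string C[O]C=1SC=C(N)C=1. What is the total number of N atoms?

1

Scan the SMILES for N atoms (remember two-letter symbols like Cl and Br are single atoms).
Nitrogen count: 1.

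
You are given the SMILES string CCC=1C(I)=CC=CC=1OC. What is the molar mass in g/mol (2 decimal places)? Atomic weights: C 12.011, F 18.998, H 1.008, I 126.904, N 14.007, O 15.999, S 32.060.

262.09 g/mol

First, the molecular formula is C9H11IO (counting implicit H from valence).
  C: 9 × 12.011 = 108.099
  H: 11 × 1.008 = 11.088
  I: 1 × 126.904 = 126.904
  O: 1 × 15.999 = 15.999
Sum: 9×12.011 + 11×1.008 + 1×126.904 + 1×15.999 = 262.090 → 262.09 g/mol.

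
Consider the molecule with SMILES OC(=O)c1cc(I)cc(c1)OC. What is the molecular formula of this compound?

Walk through each heavy atom and fill implicit hydrogens from standard valence (C 4, N 3, O 2, S 2, halogen 1); for lowercase aromatic atoms, an aromatic c carries 1 H when it has two neighbours and 0 H with three, and aromatic n carries 0 H:
  atom 1: O, bond orders sum to 1 (valence 2) → 1 H
  atom 2: C, bond orders sum to 4 (valence 4) → 0 H
  atom 3: O, bond orders sum to 2 (valence 2) → 0 H
  atom 4: aromatic c, 3 neighbours → 0 H
  atom 5: aromatic c, 2 neighbours → 1 H
  atom 6: aromatic c, 3 neighbours → 0 H
  atom 7: I (halogen, monovalent) → 0 H
  atom 8: aromatic c, 2 neighbours → 1 H
  atom 9: aromatic c, 3 neighbours → 0 H
  atom 10: aromatic c, 2 neighbours → 1 H
  atom 11: O, bond orders sum to 2 (valence 2) → 0 H
  atom 12: C, bond orders sum to 1 (valence 4) → 3 H
Totals → C:8, H:7, I:1, O:3.
In Hill order: C8H7IO3.

C8H7IO3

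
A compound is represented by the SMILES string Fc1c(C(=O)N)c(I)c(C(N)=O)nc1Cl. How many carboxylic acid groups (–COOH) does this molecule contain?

Scan the SMILES for the carboxylic acid motif — none present.
Groups that are present: 2 amide.

0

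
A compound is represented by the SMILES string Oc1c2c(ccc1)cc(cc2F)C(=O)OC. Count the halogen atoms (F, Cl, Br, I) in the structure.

1

Halogen atoms appear at heavy-atom position 12 (1×F).
Other groups present: 1 ester, 1 hydroxyl.
Halogen count: 1.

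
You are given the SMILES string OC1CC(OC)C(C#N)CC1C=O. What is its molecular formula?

C9H13NO3

Walk through each heavy atom and fill implicit hydrogens from standard valence (C 4, N 3, O 2, S 2, halogen 1):
  atom 1: O, bond orders sum to 1 (valence 2) → 1 H
  atom 2: C, bond orders sum to 3 (valence 4) → 1 H
  atom 3: C, bond orders sum to 2 (valence 4) → 2 H
  atom 4: C, bond orders sum to 3 (valence 4) → 1 H
  atom 5: O, bond orders sum to 2 (valence 2) → 0 H
  atom 6: C, bond orders sum to 1 (valence 4) → 3 H
  atom 7: C, bond orders sum to 3 (valence 4) → 1 H
  atom 8: C, bond orders sum to 4 (valence 4) → 0 H
  atom 9: N, bond orders sum to 3 (valence 3) → 0 H
  atom 10: C, bond orders sum to 2 (valence 4) → 2 H
  atom 11: C, bond orders sum to 3 (valence 4) → 1 H
  atom 12: C, bond orders sum to 3 (valence 4) → 1 H
  atom 13: O, bond orders sum to 2 (valence 2) → 0 H
Totals → C:9, H:13, N:1, O:3.
In Hill order: C9H13NO3.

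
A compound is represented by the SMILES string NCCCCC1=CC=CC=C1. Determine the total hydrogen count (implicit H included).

Walk through each heavy atom and fill implicit hydrogens from standard valence (C 4, N 3, O 2, S 2, halogen 1):
  atom 1: N, bond orders sum to 1 (valence 3) → 2 H
  atom 2: C, bond orders sum to 2 (valence 4) → 2 H
  atom 3: C, bond orders sum to 2 (valence 4) → 2 H
  atom 4: C, bond orders sum to 2 (valence 4) → 2 H
  atom 5: C, bond orders sum to 2 (valence 4) → 2 H
  atom 6: C, bond orders sum to 4 (valence 4) → 0 H
  atom 7: C, bond orders sum to 3 (valence 4) → 1 H
  atom 8: C, bond orders sum to 3 (valence 4) → 1 H
  atom 9: C, bond orders sum to 3 (valence 4) → 1 H
  atom 10: C, bond orders sum to 3 (valence 4) → 1 H
  atom 11: C, bond orders sum to 3 (valence 4) → 1 H
Total hydrogens: 15.

15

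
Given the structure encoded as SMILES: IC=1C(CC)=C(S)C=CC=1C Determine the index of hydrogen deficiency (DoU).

4

Degree of unsaturation = (number of rings) + (number of π bonds).
Ring closures in the SMILES: 1.
π bonds: 3 double bonds (each 1 DoU) → 3 DoU from unsaturation.
Total DoU = 1 + 3 = 4.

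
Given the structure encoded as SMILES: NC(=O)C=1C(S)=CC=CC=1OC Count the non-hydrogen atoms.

12

Every atom symbol written in the SMILES (organic subset) is one heavy atom; implicit H are not written.
Heavy atoms by element → C:8, N:1, O:2, S:1.
Total: 12.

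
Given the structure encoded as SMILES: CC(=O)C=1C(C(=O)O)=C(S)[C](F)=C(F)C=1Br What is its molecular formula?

C9H5BrF2O3S

Walk through each heavy atom and fill implicit hydrogens from standard valence (C 4, N 3, O 2, S 2, halogen 1):
  atom 1: C, bond orders sum to 1 (valence 4) → 3 H
  atom 2: C, bond orders sum to 4 (valence 4) → 0 H
  atom 3: O, bond orders sum to 2 (valence 2) → 0 H
  atom 4: C, bond orders sum to 4 (valence 4) → 0 H
  atom 5: C, bond orders sum to 4 (valence 4) → 0 H
  atom 6: C, bond orders sum to 4 (valence 4) → 0 H
  atom 7: O, bond orders sum to 2 (valence 2) → 0 H
  atom 8: O, bond orders sum to 1 (valence 2) → 1 H
  atom 9: C, bond orders sum to 4 (valence 4) → 0 H
  atom 10: S, bond orders sum to 1 (valence 2) → 1 H
  atom 11: C with explicit H count 0
  atom 12: F (halogen, monovalent) → 0 H
  atom 13: C, bond orders sum to 4 (valence 4) → 0 H
  atom 14: F (halogen, monovalent) → 0 H
  atom 15: C, bond orders sum to 4 (valence 4) → 0 H
  atom 16: Br (halogen, monovalent) → 0 H
Totals → C:9, H:5, Br:1, F:2, O:3, S:1.
In Hill order: C9H5BrF2O3S.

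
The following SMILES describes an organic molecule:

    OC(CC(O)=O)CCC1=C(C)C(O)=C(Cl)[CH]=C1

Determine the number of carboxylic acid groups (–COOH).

1

The carboxylic acid motif appears at heavy-atom position 4 in the SMILES.
Other groups present: 2 hydroxyl.
Carboxylic acid count: 1.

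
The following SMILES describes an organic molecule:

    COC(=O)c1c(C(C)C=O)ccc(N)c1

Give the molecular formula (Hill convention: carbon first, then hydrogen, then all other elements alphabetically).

C11H13NO3

Walk through each heavy atom and fill implicit hydrogens from standard valence (C 4, N 3, O 2, S 2, halogen 1); for lowercase aromatic atoms, an aromatic c carries 1 H when it has two neighbours and 0 H with three, and aromatic n carries 0 H:
  atom 1: C, bond orders sum to 1 (valence 4) → 3 H
  atom 2: O, bond orders sum to 2 (valence 2) → 0 H
  atom 3: C, bond orders sum to 4 (valence 4) → 0 H
  atom 4: O, bond orders sum to 2 (valence 2) → 0 H
  atom 5: aromatic c, 3 neighbours → 0 H
  atom 6: aromatic c, 3 neighbours → 0 H
  atom 7: C, bond orders sum to 3 (valence 4) → 1 H
  atom 8: C, bond orders sum to 1 (valence 4) → 3 H
  atom 9: C, bond orders sum to 3 (valence 4) → 1 H
  atom 10: O, bond orders sum to 2 (valence 2) → 0 H
  atom 11: aromatic c, 2 neighbours → 1 H
  atom 12: aromatic c, 2 neighbours → 1 H
  atom 13: aromatic c, 3 neighbours → 0 H
  atom 14: N, bond orders sum to 1 (valence 3) → 2 H
  atom 15: aromatic c, 2 neighbours → 1 H
Totals → C:11, H:13, N:1, O:3.
In Hill order: C11H13NO3.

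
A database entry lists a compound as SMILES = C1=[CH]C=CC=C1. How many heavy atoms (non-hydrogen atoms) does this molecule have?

6

Every atom symbol written in the SMILES (organic subset) is one heavy atom; implicit H are not written.
Heavy atoms by element → C:6.
Total: 6.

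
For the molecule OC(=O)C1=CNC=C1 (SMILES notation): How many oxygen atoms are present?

Scan the SMILES for O atoms (remember two-letter symbols like Cl and Br are single atoms).
Oxygen count: 2.

2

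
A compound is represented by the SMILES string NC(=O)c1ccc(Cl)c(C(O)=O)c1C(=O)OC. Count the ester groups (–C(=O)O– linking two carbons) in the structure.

1

The ester motif appears at heavy-atom position 14 in the SMILES.
Other groups present: 1 amide, 1 carboxylic acid.
Ester count: 1.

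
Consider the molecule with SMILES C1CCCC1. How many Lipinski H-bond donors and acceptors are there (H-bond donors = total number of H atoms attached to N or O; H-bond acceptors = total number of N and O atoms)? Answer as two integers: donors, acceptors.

0, 0

Donors: find every N or O and count the H atoms it carries.
  (no N or O atoms present)
Lipinski HBD = 0.
Acceptors: N atoms = 0, O atoms = 0 → HBA = 0.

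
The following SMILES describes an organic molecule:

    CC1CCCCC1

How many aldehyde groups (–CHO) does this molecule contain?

Scan the SMILES for the aldehyde motif — none present.

0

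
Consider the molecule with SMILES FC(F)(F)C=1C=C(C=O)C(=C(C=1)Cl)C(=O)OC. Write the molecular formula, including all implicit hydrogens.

C10H6ClF3O3

Walk through each heavy atom and fill implicit hydrogens from standard valence (C 4, N 3, O 2, S 2, halogen 1):
  atom 1: F (halogen, monovalent) → 0 H
  atom 2: C, bond orders sum to 4 (valence 4) → 0 H
  atom 3: F (halogen, monovalent) → 0 H
  atom 4: F (halogen, monovalent) → 0 H
  atom 5: C, bond orders sum to 4 (valence 4) → 0 H
  atom 6: C, bond orders sum to 3 (valence 4) → 1 H
  atom 7: C, bond orders sum to 4 (valence 4) → 0 H
  atom 8: C, bond orders sum to 3 (valence 4) → 1 H
  atom 9: O, bond orders sum to 2 (valence 2) → 0 H
  atom 10: C, bond orders sum to 4 (valence 4) → 0 H
  atom 11: C, bond orders sum to 4 (valence 4) → 0 H
  atom 12: C, bond orders sum to 3 (valence 4) → 1 H
  atom 13: Cl (halogen, monovalent) → 0 H
  atom 14: C, bond orders sum to 4 (valence 4) → 0 H
  atom 15: O, bond orders sum to 2 (valence 2) → 0 H
  atom 16: O, bond orders sum to 2 (valence 2) → 0 H
  atom 17: C, bond orders sum to 1 (valence 4) → 3 H
Totals → C:10, H:6, Cl:1, F:3, O:3.
In Hill order: C10H6ClF3O3.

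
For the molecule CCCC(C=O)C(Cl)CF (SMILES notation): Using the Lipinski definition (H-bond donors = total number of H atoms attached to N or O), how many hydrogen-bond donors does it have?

Donors: find every N or O and count the H atoms it carries.
  atom 6 (O): bond orders sum to 2 → 0 H
Lipinski HBD = 0.

0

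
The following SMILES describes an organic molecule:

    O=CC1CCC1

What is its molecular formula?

C5H8O

Walk through each heavy atom and fill implicit hydrogens from standard valence (C 4, N 3, O 2, S 2, halogen 1):
  atom 1: O, bond orders sum to 2 (valence 2) → 0 H
  atom 2: C, bond orders sum to 3 (valence 4) → 1 H
  atom 3: C, bond orders sum to 3 (valence 4) → 1 H
  atom 4: C, bond orders sum to 2 (valence 4) → 2 H
  atom 5: C, bond orders sum to 2 (valence 4) → 2 H
  atom 6: C, bond orders sum to 2 (valence 4) → 2 H
Totals → C:5, H:8, O:1.
In Hill order: C5H8O.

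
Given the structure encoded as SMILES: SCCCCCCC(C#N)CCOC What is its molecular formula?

Walk through each heavy atom and fill implicit hydrogens from standard valence (C 4, N 3, O 2, S 2, halogen 1):
  atom 1: S, bond orders sum to 1 (valence 2) → 1 H
  atom 2: C, bond orders sum to 2 (valence 4) → 2 H
  atom 3: C, bond orders sum to 2 (valence 4) → 2 H
  atom 4: C, bond orders sum to 2 (valence 4) → 2 H
  atom 5: C, bond orders sum to 2 (valence 4) → 2 H
  atom 6: C, bond orders sum to 2 (valence 4) → 2 H
  atom 7: C, bond orders sum to 2 (valence 4) → 2 H
  atom 8: C, bond orders sum to 3 (valence 4) → 1 H
  atom 9: C, bond orders sum to 4 (valence 4) → 0 H
  atom 10: N, bond orders sum to 3 (valence 3) → 0 H
  atom 11: C, bond orders sum to 2 (valence 4) → 2 H
  atom 12: C, bond orders sum to 2 (valence 4) → 2 H
  atom 13: O, bond orders sum to 2 (valence 2) → 0 H
  atom 14: C, bond orders sum to 1 (valence 4) → 3 H
Totals → C:11, H:21, N:1, O:1, S:1.

C11H21NOS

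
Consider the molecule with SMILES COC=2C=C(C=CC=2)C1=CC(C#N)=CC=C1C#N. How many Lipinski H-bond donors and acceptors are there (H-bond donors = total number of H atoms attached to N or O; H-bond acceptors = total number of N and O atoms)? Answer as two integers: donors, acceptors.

0, 3

Donors: find every N or O and count the H atoms it carries.
  atom 2 (O): bond orders sum to 2 → 0 H
  atom 13 (N): bond orders sum to 3 → 0 H
  atom 18 (N): bond orders sum to 3 → 0 H
Lipinski HBD = 0.
Acceptors: N atoms = 2, O atoms = 1 → HBA = 3.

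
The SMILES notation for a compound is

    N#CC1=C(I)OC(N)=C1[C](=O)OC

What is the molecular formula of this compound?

C7H5IN2O3

Walk through each heavy atom and fill implicit hydrogens from standard valence (C 4, N 3, O 2, S 2, halogen 1):
  atom 1: N, bond orders sum to 3 (valence 3) → 0 H
  atom 2: C, bond orders sum to 4 (valence 4) → 0 H
  atom 3: C, bond orders sum to 4 (valence 4) → 0 H
  atom 4: C, bond orders sum to 4 (valence 4) → 0 H
  atom 5: I (halogen, monovalent) → 0 H
  atom 6: O, bond orders sum to 2 (valence 2) → 0 H
  atom 7: C, bond orders sum to 4 (valence 4) → 0 H
  atom 8: N, bond orders sum to 1 (valence 3) → 2 H
  atom 9: C, bond orders sum to 4 (valence 4) → 0 H
  atom 10: C with explicit H count 0
  atom 11: O, bond orders sum to 2 (valence 2) → 0 H
  atom 12: O, bond orders sum to 2 (valence 2) → 0 H
  atom 13: C, bond orders sum to 1 (valence 4) → 3 H
Totals → C:7, H:5, I:1, N:2, O:3.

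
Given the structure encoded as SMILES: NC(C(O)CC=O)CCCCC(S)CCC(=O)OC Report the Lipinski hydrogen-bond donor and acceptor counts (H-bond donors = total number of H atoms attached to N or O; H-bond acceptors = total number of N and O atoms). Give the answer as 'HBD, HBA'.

Donors: find every N or O and count the H atoms it carries.
  atom 1 (N): bond orders sum to 1 → 2 H
  atom 4 (O): bond orders sum to 1 → 1 H
  atom 7 (O): bond orders sum to 2 → 0 H
  atom 17 (O): bond orders sum to 2 → 0 H
  atom 18 (O): bond orders sum to 2 → 0 H
Lipinski HBD = 3.
Acceptors: N atoms = 1, O atoms = 4 → HBA = 5.

3, 5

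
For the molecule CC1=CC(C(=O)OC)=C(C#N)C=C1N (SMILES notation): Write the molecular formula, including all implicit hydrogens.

Walk through each heavy atom and fill implicit hydrogens from standard valence (C 4, N 3, O 2, S 2, halogen 1):
  atom 1: C, bond orders sum to 1 (valence 4) → 3 H
  atom 2: C, bond orders sum to 4 (valence 4) → 0 H
  atom 3: C, bond orders sum to 3 (valence 4) → 1 H
  atom 4: C, bond orders sum to 4 (valence 4) → 0 H
  atom 5: C, bond orders sum to 4 (valence 4) → 0 H
  atom 6: O, bond orders sum to 2 (valence 2) → 0 H
  atom 7: O, bond orders sum to 2 (valence 2) → 0 H
  atom 8: C, bond orders sum to 1 (valence 4) → 3 H
  atom 9: C, bond orders sum to 4 (valence 4) → 0 H
  atom 10: C, bond orders sum to 4 (valence 4) → 0 H
  atom 11: N, bond orders sum to 3 (valence 3) → 0 H
  atom 12: C, bond orders sum to 3 (valence 4) → 1 H
  atom 13: C, bond orders sum to 4 (valence 4) → 0 H
  atom 14: N, bond orders sum to 1 (valence 3) → 2 H
Totals → C:10, H:10, N:2, O:2.

C10H10N2O2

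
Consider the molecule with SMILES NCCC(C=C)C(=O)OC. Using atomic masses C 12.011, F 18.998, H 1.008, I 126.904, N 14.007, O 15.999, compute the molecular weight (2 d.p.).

143.19 g/mol

First, the molecular formula is C7H13NO2 (counting implicit H from valence).
  C: 7 × 12.011 = 84.077
  H: 13 × 1.008 = 13.104
  N: 1 × 14.007 = 14.007
  O: 2 × 15.999 = 31.998
Sum: 7×12.011 + 13×1.008 + 1×14.007 + 2×15.999 = 143.186 → 143.19 g/mol.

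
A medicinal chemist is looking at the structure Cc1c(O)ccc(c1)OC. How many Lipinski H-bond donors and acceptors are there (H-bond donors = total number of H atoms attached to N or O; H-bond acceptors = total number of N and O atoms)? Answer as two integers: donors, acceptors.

Donors: find every N or O and count the H atoms it carries.
  atom 4 (O): bond orders sum to 1 → 1 H
  atom 9 (O): bond orders sum to 2 → 0 H
Lipinski HBD = 1.
Acceptors: N atoms = 0, O atoms = 2 → HBA = 2.

1, 2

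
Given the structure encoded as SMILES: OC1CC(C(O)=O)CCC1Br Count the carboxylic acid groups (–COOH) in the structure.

1

The carboxylic acid motif appears at heavy-atom position 5 in the SMILES.
Other groups present: 1 hydroxyl.
Carboxylic acid count: 1.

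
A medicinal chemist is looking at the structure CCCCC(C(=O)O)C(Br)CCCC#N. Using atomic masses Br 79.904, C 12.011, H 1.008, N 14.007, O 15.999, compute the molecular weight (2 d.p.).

First, the molecular formula is C11H18BrNO2 (counting implicit H from valence).
  Br: 1 × 79.904 = 79.904
  C: 11 × 12.011 = 132.121
  H: 18 × 1.008 = 18.144
  N: 1 × 14.007 = 14.007
  O: 2 × 15.999 = 31.998
Sum: 1×79.904 + 11×12.011 + 18×1.008 + 1×14.007 + 2×15.999 = 276.174 → 276.17 g/mol.

276.17 g/mol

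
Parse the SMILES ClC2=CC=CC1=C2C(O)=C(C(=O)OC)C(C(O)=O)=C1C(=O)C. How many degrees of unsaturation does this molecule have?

10

Degree of unsaturation = (number of rings) + (number of π bonds).
Ring closures in the SMILES: 2.
π bonds: 8 double bonds (each 1 DoU) → 8 DoU from unsaturation.
Total DoU = 2 + 8 = 10.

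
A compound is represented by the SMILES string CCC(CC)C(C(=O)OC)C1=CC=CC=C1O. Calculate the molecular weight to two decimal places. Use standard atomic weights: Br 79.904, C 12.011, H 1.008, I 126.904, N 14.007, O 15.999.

236.31 g/mol

First, the molecular formula is C14H20O3 (counting implicit H from valence).
  C: 14 × 12.011 = 168.154
  H: 20 × 1.008 = 20.160
  O: 3 × 15.999 = 47.997
Sum: 14×12.011 + 20×1.008 + 3×15.999 = 236.311 → 236.31 g/mol.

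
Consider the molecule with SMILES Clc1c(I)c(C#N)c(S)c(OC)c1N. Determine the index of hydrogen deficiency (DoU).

Molecular formula: C8H6ClIN2OS.
DoU = (2C + 2 + N − H − X) / 2, where X is the halogen count and O/S are ignored.
    = (2·8 + 2 + 2 − 6 − 2) / 2 = 12 / 2 = 6.

6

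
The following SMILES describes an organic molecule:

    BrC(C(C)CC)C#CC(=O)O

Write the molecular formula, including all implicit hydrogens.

Walk through each heavy atom and fill implicit hydrogens from standard valence (C 4, N 3, O 2, S 2, halogen 1):
  atom 1: Br (halogen, monovalent) → 0 H
  atom 2: C, bond orders sum to 3 (valence 4) → 1 H
  atom 3: C, bond orders sum to 3 (valence 4) → 1 H
  atom 4: C, bond orders sum to 1 (valence 4) → 3 H
  atom 5: C, bond orders sum to 2 (valence 4) → 2 H
  atom 6: C, bond orders sum to 1 (valence 4) → 3 H
  atom 7: C, bond orders sum to 4 (valence 4) → 0 H
  atom 8: C, bond orders sum to 4 (valence 4) → 0 H
  atom 9: C, bond orders sum to 4 (valence 4) → 0 H
  atom 10: O, bond orders sum to 2 (valence 2) → 0 H
  atom 11: O, bond orders sum to 1 (valence 2) → 1 H
Totals → C:8, H:11, Br:1, O:2.
In Hill order: C8H11BrO2.

C8H11BrO2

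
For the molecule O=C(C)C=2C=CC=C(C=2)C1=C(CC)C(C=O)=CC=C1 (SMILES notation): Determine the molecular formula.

C17H16O2

Walk through each heavy atom and fill implicit hydrogens from standard valence (C 4, N 3, O 2, S 2, halogen 1):
  atom 1: O, bond orders sum to 2 (valence 2) → 0 H
  atom 2: C, bond orders sum to 4 (valence 4) → 0 H
  atom 3: C, bond orders sum to 1 (valence 4) → 3 H
  atom 4: C, bond orders sum to 4 (valence 4) → 0 H
  atom 5: C, bond orders sum to 3 (valence 4) → 1 H
  atom 6: C, bond orders sum to 3 (valence 4) → 1 H
  atom 7: C, bond orders sum to 3 (valence 4) → 1 H
  atom 8: C, bond orders sum to 4 (valence 4) → 0 H
  atom 9: C, bond orders sum to 3 (valence 4) → 1 H
  atom 10: C, bond orders sum to 4 (valence 4) → 0 H
  atom 11: C, bond orders sum to 4 (valence 4) → 0 H
  atom 12: C, bond orders sum to 2 (valence 4) → 2 H
  atom 13: C, bond orders sum to 1 (valence 4) → 3 H
  atom 14: C, bond orders sum to 4 (valence 4) → 0 H
  atom 15: C, bond orders sum to 3 (valence 4) → 1 H
  atom 16: O, bond orders sum to 2 (valence 2) → 0 H
  atom 17: C, bond orders sum to 3 (valence 4) → 1 H
  atom 18: C, bond orders sum to 3 (valence 4) → 1 H
  atom 19: C, bond orders sum to 3 (valence 4) → 1 H
Totals → C:17, H:16, O:2.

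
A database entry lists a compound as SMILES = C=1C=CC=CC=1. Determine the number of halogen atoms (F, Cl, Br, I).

Scan the SMILES for the halogen motif — none present.

0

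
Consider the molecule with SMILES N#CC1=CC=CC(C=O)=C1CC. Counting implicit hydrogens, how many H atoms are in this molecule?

9

Walk through each heavy atom and fill implicit hydrogens from standard valence (C 4, N 3, O 2, S 2, halogen 1):
  atom 1: N, bond orders sum to 3 (valence 3) → 0 H
  atom 2: C, bond orders sum to 4 (valence 4) → 0 H
  atom 3: C, bond orders sum to 4 (valence 4) → 0 H
  atom 4: C, bond orders sum to 3 (valence 4) → 1 H
  atom 5: C, bond orders sum to 3 (valence 4) → 1 H
  atom 6: C, bond orders sum to 3 (valence 4) → 1 H
  atom 7: C, bond orders sum to 4 (valence 4) → 0 H
  atom 8: C, bond orders sum to 3 (valence 4) → 1 H
  atom 9: O, bond orders sum to 2 (valence 2) → 0 H
  atom 10: C, bond orders sum to 4 (valence 4) → 0 H
  atom 11: C, bond orders sum to 2 (valence 4) → 2 H
  atom 12: C, bond orders sum to 1 (valence 4) → 3 H
Total hydrogens: 9.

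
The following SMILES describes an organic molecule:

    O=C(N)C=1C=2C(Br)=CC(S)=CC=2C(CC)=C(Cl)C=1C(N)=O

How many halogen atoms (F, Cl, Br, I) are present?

Halogen atoms appear at heavy-atom positions 7, 17 (1×Br, 1×Cl).
Other groups present: 2 amide, 1 thiol.
Halogen count: 2.

2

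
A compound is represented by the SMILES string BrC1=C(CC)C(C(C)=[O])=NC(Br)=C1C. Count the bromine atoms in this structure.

2

Scan the SMILES for Br atoms (remember two-letter symbols like Cl and Br are single atoms).
Bromine count: 2.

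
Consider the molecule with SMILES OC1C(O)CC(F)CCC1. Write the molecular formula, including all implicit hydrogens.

Walk through each heavy atom and fill implicit hydrogens from standard valence (C 4, N 3, O 2, S 2, halogen 1):
  atom 1: O, bond orders sum to 1 (valence 2) → 1 H
  atom 2: C, bond orders sum to 3 (valence 4) → 1 H
  atom 3: C, bond orders sum to 3 (valence 4) → 1 H
  atom 4: O, bond orders sum to 1 (valence 2) → 1 H
  atom 5: C, bond orders sum to 2 (valence 4) → 2 H
  atom 6: C, bond orders sum to 3 (valence 4) → 1 H
  atom 7: F (halogen, monovalent) → 0 H
  atom 8: C, bond orders sum to 2 (valence 4) → 2 H
  atom 9: C, bond orders sum to 2 (valence 4) → 2 H
  atom 10: C, bond orders sum to 2 (valence 4) → 2 H
Totals → C:7, H:13, F:1, O:2.

C7H13FO2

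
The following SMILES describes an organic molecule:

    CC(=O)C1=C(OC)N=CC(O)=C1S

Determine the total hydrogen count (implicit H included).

9

Walk through each heavy atom and fill implicit hydrogens from standard valence (C 4, N 3, O 2, S 2, halogen 1):
  atom 1: C, bond orders sum to 1 (valence 4) → 3 H
  atom 2: C, bond orders sum to 4 (valence 4) → 0 H
  atom 3: O, bond orders sum to 2 (valence 2) → 0 H
  atom 4: C, bond orders sum to 4 (valence 4) → 0 H
  atom 5: C, bond orders sum to 4 (valence 4) → 0 H
  atom 6: O, bond orders sum to 2 (valence 2) → 0 H
  atom 7: C, bond orders sum to 1 (valence 4) → 3 H
  atom 8: N, bond orders sum to 3 (valence 3) → 0 H
  atom 9: C, bond orders sum to 3 (valence 4) → 1 H
  atom 10: C, bond orders sum to 4 (valence 4) → 0 H
  atom 11: O, bond orders sum to 1 (valence 2) → 1 H
  atom 12: C, bond orders sum to 4 (valence 4) → 0 H
  atom 13: S, bond orders sum to 1 (valence 2) → 1 H
Total hydrogens: 9.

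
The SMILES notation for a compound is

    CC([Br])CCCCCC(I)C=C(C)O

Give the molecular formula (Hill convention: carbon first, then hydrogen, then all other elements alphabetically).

Walk through each heavy atom and fill implicit hydrogens from standard valence (C 4, N 3, O 2, S 2, halogen 1):
  atom 1: C, bond orders sum to 1 (valence 4) → 3 H
  atom 2: C, bond orders sum to 3 (valence 4) → 1 H
  atom 3: Br with explicit H count 0
  atom 4: C, bond orders sum to 2 (valence 4) → 2 H
  atom 5: C, bond orders sum to 2 (valence 4) → 2 H
  atom 6: C, bond orders sum to 2 (valence 4) → 2 H
  atom 7: C, bond orders sum to 2 (valence 4) → 2 H
  atom 8: C, bond orders sum to 2 (valence 4) → 2 H
  atom 9: C, bond orders sum to 3 (valence 4) → 1 H
  atom 10: I (halogen, monovalent) → 0 H
  atom 11: C, bond orders sum to 3 (valence 4) → 1 H
  atom 12: C, bond orders sum to 4 (valence 4) → 0 H
  atom 13: C, bond orders sum to 1 (valence 4) → 3 H
  atom 14: O, bond orders sum to 1 (valence 2) → 1 H
Totals → C:11, H:20, Br:1, I:1, O:1.

C11H20BrIO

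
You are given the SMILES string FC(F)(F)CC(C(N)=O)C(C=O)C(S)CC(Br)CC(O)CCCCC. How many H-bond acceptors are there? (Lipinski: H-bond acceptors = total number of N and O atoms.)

4

N atoms: 1; O atoms: 3.
Lipinski HBA = 1 + 3 = 4.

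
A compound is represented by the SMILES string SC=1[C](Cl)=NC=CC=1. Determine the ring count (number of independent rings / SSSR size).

1

In SMILES, each pair of matching ring-closure digits denotes one ring-closing bond; the number of such bonds equals the number of independent rings.
Ring-closure bonds here: 1.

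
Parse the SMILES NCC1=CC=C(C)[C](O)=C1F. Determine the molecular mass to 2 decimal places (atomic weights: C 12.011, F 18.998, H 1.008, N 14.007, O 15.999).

155.17 g/mol

First, the molecular formula is C8H10FNO (counting implicit H from valence).
  C: 8 × 12.011 = 96.088
  F: 1 × 18.998 = 18.998
  H: 10 × 1.008 = 10.080
  N: 1 × 14.007 = 14.007
  O: 1 × 15.999 = 15.999
Sum: 8×12.011 + 1×18.998 + 10×1.008 + 1×14.007 + 1×15.999 = 155.172 → 155.17 g/mol.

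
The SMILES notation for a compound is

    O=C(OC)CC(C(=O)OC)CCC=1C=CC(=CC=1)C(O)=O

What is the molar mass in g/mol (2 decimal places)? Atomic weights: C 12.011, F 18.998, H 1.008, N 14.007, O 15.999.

First, the molecular formula is C15H18O6 (counting implicit H from valence).
  C: 15 × 12.011 = 180.165
  H: 18 × 1.008 = 18.144
  O: 6 × 15.999 = 95.994
Sum: 15×12.011 + 18×1.008 + 6×15.999 = 294.303 → 294.30 g/mol.

294.30 g/mol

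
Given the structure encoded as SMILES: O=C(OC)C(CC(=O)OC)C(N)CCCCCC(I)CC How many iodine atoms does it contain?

Scan the SMILES for I atoms (remember two-letter symbols like Cl and Br are single atoms).
Iodine count: 1.

1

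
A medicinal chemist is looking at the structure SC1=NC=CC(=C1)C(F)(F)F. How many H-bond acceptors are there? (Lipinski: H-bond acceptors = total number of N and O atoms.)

1

N atoms: 1; O atoms: 0.
Lipinski HBA = 1 + 0 = 1.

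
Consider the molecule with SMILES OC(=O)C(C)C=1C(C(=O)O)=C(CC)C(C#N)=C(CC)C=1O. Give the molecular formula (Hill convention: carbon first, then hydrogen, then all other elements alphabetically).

C15H17NO5

Walk through each heavy atom and fill implicit hydrogens from standard valence (C 4, N 3, O 2, S 2, halogen 1):
  atom 1: O, bond orders sum to 1 (valence 2) → 1 H
  atom 2: C, bond orders sum to 4 (valence 4) → 0 H
  atom 3: O, bond orders sum to 2 (valence 2) → 0 H
  atom 4: C, bond orders sum to 3 (valence 4) → 1 H
  atom 5: C, bond orders sum to 1 (valence 4) → 3 H
  atom 6: C, bond orders sum to 4 (valence 4) → 0 H
  atom 7: C, bond orders sum to 4 (valence 4) → 0 H
  atom 8: C, bond orders sum to 4 (valence 4) → 0 H
  atom 9: O, bond orders sum to 2 (valence 2) → 0 H
  atom 10: O, bond orders sum to 1 (valence 2) → 1 H
  atom 11: C, bond orders sum to 4 (valence 4) → 0 H
  atom 12: C, bond orders sum to 2 (valence 4) → 2 H
  atom 13: C, bond orders sum to 1 (valence 4) → 3 H
  atom 14: C, bond orders sum to 4 (valence 4) → 0 H
  atom 15: C, bond orders sum to 4 (valence 4) → 0 H
  atom 16: N, bond orders sum to 3 (valence 3) → 0 H
  atom 17: C, bond orders sum to 4 (valence 4) → 0 H
  atom 18: C, bond orders sum to 2 (valence 4) → 2 H
  atom 19: C, bond orders sum to 1 (valence 4) → 3 H
  atom 20: C, bond orders sum to 4 (valence 4) → 0 H
  atom 21: O, bond orders sum to 1 (valence 2) → 1 H
Totals → C:15, H:17, N:1, O:5.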